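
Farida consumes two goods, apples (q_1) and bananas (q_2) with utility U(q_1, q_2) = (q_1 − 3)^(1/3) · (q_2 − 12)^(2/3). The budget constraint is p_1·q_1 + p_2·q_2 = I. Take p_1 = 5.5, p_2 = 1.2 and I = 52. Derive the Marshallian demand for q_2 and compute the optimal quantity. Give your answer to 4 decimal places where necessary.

q_2* = 23.7222

This is Cobb-Douglas in (q_1−3, q_2−12): tangency gives 1/3·p_2·(q_2−12) = 2/3·p_1·(q_1−3).
Substituting into the budget: q_1* = 3 + 1/3·(I − 3·p_1 − 12·p_2)/p_1, and q_2* = 12 + 2/3·(…)/p_2.
Discretionary income = 52 − 3·5.5 − 12·1.2 = 21.1; q_2* = 12 + 2/3·21.1/1.2 = 23.7222.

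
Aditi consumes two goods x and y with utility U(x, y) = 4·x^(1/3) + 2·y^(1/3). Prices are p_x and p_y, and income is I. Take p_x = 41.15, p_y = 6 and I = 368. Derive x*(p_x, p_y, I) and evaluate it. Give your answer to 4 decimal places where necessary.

MU_x ∝ 4·x^(-2/3), MU_y ∝ 2·y^(-2/3), so MRS = 2·(y/x)^(2/3) = p_x/p_y.
Hence y/x = ((1/2)·p_x/p_y)^(1/(2/3)), i.e. raised to the 1.5 power.
With the ratio pinned down, the budget gives x* = I/(p_x + p_y·(y/x)) and y* = (y/x)·x*.
Numerically y/x = 6.350134, so x* = 368/(41.15 + 6·6.350134) = 4.6435.

x* = 4.6435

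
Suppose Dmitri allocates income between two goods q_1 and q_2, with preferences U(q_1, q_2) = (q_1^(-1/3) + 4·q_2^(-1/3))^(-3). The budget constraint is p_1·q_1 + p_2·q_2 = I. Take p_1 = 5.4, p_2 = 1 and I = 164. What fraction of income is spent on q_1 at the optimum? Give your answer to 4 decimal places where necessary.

share on q_1 = 0.3502

MU_q_1 ∝ q_1^(-4/3), MU_q_2 ∝ 4·q_2^(-4/3), so MRS = (1/4)·(q_2/q_1)^(4/3) = p_1/p_2.
Solve for the ratio: q_2/q_1 = [4·p_1/p_2]^(0.75).
With the ratio pinned down, the budget gives q_1* = I/(p_1 + p_2·(q_2/q_1)) and q_2* = (q_2/q_1)·q_1*.
Numerically q_2/q_1 = 10.019368, so q_1* = 164/(5.4 + 1·10.019368) = 10.636 and q_2* = 10.019368·10.636 = 106.5657.
Expenditure on q_1: 5.4·10.636 = 57.4343; share = 0.3502.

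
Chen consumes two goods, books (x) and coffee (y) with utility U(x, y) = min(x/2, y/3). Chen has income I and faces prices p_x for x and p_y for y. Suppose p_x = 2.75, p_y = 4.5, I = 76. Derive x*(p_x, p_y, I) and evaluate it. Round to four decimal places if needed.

x* = 8

With perfect complements, no substitution: consume in ratio x:y = 2:3.
Budget: p_x·x + p_y·(3/2)·x = I, so (2·p_x + 3·p_y)·x = 2·I.
Demand: x*(p_x,p_y,I) = 2·I/(2·p_x + 3·p_y), y* = 3·I/(2·p_x + 3·p_y).
Here 2·2.75 + 3·4.5 = 19, giving x* = 8.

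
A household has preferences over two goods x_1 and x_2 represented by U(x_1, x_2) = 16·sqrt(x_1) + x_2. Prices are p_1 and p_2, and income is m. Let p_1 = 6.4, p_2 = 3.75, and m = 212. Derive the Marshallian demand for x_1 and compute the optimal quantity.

Utility is quasi-linear in x_2; the FOC for x_1 is 8/√x_1 = p_1/p_2.
Thus x_1* = (8·p_2/p_1)² — independent of m — with the rest of income spent on x_2.
Plugging in: x_1* = (8·3.75/6.4)² = 21.9727.

x_1* = 21.9727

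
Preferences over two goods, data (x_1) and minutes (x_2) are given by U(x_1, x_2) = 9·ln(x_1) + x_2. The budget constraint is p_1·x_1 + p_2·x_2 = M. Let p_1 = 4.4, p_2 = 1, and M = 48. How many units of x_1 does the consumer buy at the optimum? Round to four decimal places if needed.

Set MRS = p_1/p_2: (9/x_1)/1 = p_1/p_2.
So x_1*(p_1,p_2) = 9·p_2/p_1, independent of income; and x_2* = (M − 9·p_2)/p_2.
At the given prices: x_1* = 9·1/4.4 = 2.0455.

x_1* = 2.0455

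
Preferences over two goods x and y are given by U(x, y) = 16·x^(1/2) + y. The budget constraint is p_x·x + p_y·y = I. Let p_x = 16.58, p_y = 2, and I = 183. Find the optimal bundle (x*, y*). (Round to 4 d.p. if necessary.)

x* = 0.9313, y* = 83.7799

Set MRS = p_x/p_y: 8·x^(−1/2) = p_x/p_y.
Solve: √x = 8·p_y/p_x, so x*(p_x,p_y) = (8·p_y/p_x)², and y* = (I − p_x·x*)/p_y.
Plugging in: x* = (8·2/16.58)² = 0.9313, y* = 83.7799.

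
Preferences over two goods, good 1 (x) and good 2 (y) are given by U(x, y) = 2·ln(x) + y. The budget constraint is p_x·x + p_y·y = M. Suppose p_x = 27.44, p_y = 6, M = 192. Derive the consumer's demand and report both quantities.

x* = 0.4373, y* = 30

At the given prices: x* = 2·6/27.44 = 0.4373, and y* = 30.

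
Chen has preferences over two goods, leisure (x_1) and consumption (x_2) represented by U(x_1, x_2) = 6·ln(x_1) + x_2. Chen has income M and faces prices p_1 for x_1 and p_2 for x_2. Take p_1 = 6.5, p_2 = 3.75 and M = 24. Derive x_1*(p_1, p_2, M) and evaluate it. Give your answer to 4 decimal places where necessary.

x_1* = 3.4615

Set MRS = p_1/p_2: (6/x_1)/1 = p_1/p_2.
So x_1*(p_1,p_2) = 6·p_2/p_1, independent of income; and x_2* = (M − 6·p_2)/p_2.
At the given prices: x_1* = 6·3.75/6.5 = 3.4615.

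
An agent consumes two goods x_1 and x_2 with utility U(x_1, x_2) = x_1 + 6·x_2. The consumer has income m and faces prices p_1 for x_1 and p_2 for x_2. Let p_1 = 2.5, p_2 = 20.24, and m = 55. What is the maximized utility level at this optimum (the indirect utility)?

Linear utility — the consumer picks whichever good has higher MU/price: 1/2.5 = 0.4 vs 6/20.24 = 0.2964.
x_1 gives more utility per dollar, so spend all income on x_1: x_1* = m/p_1, x_2* = 0.
Numerically: x_1* = 22, x_2* = 0.
Utility at the optimum: U(22, 0) = 22.

V = 22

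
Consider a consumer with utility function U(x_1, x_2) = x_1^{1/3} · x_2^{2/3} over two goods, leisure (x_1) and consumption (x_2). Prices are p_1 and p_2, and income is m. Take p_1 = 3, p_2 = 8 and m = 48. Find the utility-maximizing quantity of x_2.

Tangency: MRS = (1/2)·x_2/x_1 = p_1/p_2.
Rearranging, p_2·x_2 = 2·p_1·x_1. Substituting into the budget gives p_1·x_1·(1 + 2) = m.
Demand: x_1*(p_1,p_2,m) = 1/3·m/p_1 and x_2* = 2/3·m/p_2.
At p_1=3, p_2=8, m=48: x_2* = 2/3·48/8 = 4.

x_2* = 4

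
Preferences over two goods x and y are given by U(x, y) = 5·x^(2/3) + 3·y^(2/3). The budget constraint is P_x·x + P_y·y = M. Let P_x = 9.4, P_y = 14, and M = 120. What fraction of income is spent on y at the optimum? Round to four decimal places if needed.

share on y = 0.0887

Substitute y = (y/x)·x into the budget: x* = M/(P_x + P_y·(y/x)).
Numerically y/x = 0.065381, so x* = 120/(9.4 + 14·0.065381) = 11.6332 and y* = 0.065381·11.6332 = 0.7606.
Expenditure on y: 14·0.7606 = 10.6483; share = 0.0887.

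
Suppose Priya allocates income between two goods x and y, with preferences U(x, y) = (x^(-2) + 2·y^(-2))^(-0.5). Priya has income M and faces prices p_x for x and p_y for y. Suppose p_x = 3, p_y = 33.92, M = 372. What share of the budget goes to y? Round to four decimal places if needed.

share on y = 0.8639

Numerically y/x = 0.561348, so x* = 372/(3 + 33.92·0.561348) = 16.8777 and y* = 0.561348·16.8777 = 9.4743.
Expenditure on y: 33.92·9.4743 = 321.3669; share = 0.8639.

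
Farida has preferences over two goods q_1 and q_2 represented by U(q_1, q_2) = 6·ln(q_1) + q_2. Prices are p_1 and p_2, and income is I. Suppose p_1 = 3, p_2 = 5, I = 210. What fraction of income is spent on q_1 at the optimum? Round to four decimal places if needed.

MU_q_1 = 6/q_1, MU_q_2 = 1. Tangency: 6/q_1 = p_1/p_2.
So q_1*(p_1,p_2) = 6·p_2/p_1, independent of income; and q_2* = (I − 6·p_2)/p_2.
At the given prices: q_1* = 6·5/3 = 10, and q_2* = 36.
Expenditure on q_1: 3·10 = 30; share = 0.1429.

share on q_1 = 0.1429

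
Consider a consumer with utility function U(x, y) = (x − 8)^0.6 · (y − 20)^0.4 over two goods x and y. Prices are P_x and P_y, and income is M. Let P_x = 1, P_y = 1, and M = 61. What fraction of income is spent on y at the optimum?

Let x' = x−8, y' = y−20. MRS = (3/2)·y'/x' = P_x/P_y.
Substituting into the budget: x* = 8 + 0.6·(M − 8·P_x − 20·P_y)/P_x, and y* = 20 + 0.4·(…)/P_y.
Discretionary income = 61 − 8·1 − 20·1 = 33; x* = 8 + 0.6·33/1 = 27.8; y* = 20 + 0.4·33/1 = 33.2.
Expenditure on y: 1·33.2 = 33.2; share = 0.5443.

share on y = 0.5443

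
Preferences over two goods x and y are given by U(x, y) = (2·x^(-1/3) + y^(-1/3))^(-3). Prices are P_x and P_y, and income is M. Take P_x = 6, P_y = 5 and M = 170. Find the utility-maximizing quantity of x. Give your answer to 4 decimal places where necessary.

x* = 18.0685

From the CES first-order condition, 2·(y/x)^(4/3) = P_x/P_y.
Solve for the ratio: y/x = [(1/2)·P_x/P_y]^(0.75).
Substitute y = (y/x)·x into the budget: x* = M/(P_x + P_y·(y/x)).
Numerically y/x = 0.681732, so x* = 170/(6 + 5·0.681732) = 18.0685.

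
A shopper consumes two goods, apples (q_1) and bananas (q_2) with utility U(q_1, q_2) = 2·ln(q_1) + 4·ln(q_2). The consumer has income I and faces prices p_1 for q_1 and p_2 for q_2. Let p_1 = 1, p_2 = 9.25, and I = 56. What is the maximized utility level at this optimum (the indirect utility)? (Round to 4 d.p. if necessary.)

The MRS is (1/2)·q_2/q_1. Set MRS = p_1/p_2.
Rearranging, p_2·q_2 = 2·p_1·q_1. Substituting into the budget gives p_1·q_1·(1 + 2) = I.
Demand: q_1*(p_1,p_2,I) = 1/3·I/p_1 and q_2* = 2/3·I/p_2.
At p_1=1, p_2=9.25, I=56: q_1* = 1/3·56/1 = 18.6667, q_2* = 4.036.
Utility at the optimum: U(18.6667, 4.036) = 11.4345.

V = 11.4345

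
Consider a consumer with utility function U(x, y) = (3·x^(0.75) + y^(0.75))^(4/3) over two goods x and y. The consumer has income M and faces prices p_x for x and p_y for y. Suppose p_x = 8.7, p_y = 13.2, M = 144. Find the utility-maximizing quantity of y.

y* = 0.0384

MU_x ∝ 3·x^(-0.25), MU_y ∝ y^(-0.25), so MRS = 3·(y/x)^(0.25) = p_x/p_y.
Hence y/x = ((1/3)·p_x/p_y)^(1/(0.25)), i.e. raised to the 4 power.
Substitute y = (y/x)·x into the budget: x* = M/(p_x + p_y·(y/x)).
Numerically y/x = 0.00233, so x* = 144/(8.7 + 13.2·0.00233) = 16.4934 and y* = 0.00233·16.4934 = 0.0384.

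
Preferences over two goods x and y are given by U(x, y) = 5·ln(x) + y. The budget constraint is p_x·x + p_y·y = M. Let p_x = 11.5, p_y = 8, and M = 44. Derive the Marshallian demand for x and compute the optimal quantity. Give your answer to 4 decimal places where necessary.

Set MRS = p_x/p_y: (5/x)/1 = p_x/p_y.
So x*(p_x,p_y) = 5·p_y/p_x, independent of income; and y* = (M − 5·p_y)/p_y.
At the given prices: x* = 5·8/11.5 = 3.4783.

x* = 3.4783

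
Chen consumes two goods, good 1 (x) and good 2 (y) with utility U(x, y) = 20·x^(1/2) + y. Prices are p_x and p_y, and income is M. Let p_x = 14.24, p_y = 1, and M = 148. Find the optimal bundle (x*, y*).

x* = 0.4932, y* = 140.9775

Solve: √x = 10·p_y/p_x, so x*(p_x,p_y) = (10·p_y/p_x)², and y* = (M − p_x·x*)/p_y.
Plugging in: x* = (10·1/14.24)² = 0.4932, y* = 140.9775.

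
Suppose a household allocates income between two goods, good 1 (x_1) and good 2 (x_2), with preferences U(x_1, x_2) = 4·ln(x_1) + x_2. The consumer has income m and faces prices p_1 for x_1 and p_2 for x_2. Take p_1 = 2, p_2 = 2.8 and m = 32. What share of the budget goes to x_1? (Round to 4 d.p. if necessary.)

Set MRS = p_1/p_2: (4/x_1)/1 = p_1/p_2.
So x_1*(p_1,p_2) = 4·p_2/p_1, independent of income; and x_2* = (m − 4·p_2)/p_2.
At the given prices: x_1* = 4·2.8/2 = 5.6, and x_2* = 7.4286.
Expenditure on x_1: 2·5.6 = 11.2; share = 0.35.

share on x_1 = 0.35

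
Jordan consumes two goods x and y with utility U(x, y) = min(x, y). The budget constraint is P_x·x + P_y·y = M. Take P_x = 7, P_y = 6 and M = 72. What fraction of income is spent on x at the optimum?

share on x = 0.5385

Leontief preferences: the optimum is at the kink where x/1 = y/1, i.e. y = x.
Budget: P_x·x + P_y·x = M, so (P_x + P_y)·x = M.
Demand: x*(P_x,P_y,M) = M/(P_x + P_y), y* = M/(P_x + P_y).
Here 7 + 6 = 13, giving x* = 5.5385 and y* = 5.5385.
Expenditure on x: 7·5.5385 = 38.7692; share = 0.5385.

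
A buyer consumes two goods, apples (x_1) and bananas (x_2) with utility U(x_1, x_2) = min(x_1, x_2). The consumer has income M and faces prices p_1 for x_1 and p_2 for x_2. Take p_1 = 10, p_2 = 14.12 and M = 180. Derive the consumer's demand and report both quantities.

Leontief preferences: the optimum is at the kink where x_1/1 = x_2/1, i.e. x_2 = x_1.
Budget: p_1·x_1 + p_2·x_1 = M, so (p_1 + p_2)·x_1 = M.
Demand: x_1*(p_1,p_2,M) = M/(p_1 + p_2), x_2* = M/(p_1 + p_2).
Here 10 + 14.12 = 24.12, giving x_1* = 7.4627 and x_2* = 7.4627.

x_1* = 7.4627, x_2* = 7.4627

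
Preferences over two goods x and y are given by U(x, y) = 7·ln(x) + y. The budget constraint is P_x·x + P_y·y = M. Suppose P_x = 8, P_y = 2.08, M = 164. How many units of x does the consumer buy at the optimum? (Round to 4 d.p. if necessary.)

x* = 1.82

MU_x = 7/x, MU_y = 1. Tangency: 7/x = P_x/P_y.
So x*(P_x,P_y) = 7·P_y/P_x, independent of income; and y* = (M − 7·P_y)/P_y.
At the given prices: x* = 7·2.08/8 = 1.82.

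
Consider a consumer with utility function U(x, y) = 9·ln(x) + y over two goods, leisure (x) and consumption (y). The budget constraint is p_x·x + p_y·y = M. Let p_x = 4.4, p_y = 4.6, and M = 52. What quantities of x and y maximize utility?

x* = 9.4091, y* = 2.3043

Set MRS = p_x/p_y: (9/x)/1 = p_x/p_y.
So x*(p_x,p_y) = 9·p_y/p_x, independent of income; and y* = (M − 9·p_y)/p_y.
At the given prices: x* = 9·4.6/4.4 = 9.4091, and y* = 2.3043.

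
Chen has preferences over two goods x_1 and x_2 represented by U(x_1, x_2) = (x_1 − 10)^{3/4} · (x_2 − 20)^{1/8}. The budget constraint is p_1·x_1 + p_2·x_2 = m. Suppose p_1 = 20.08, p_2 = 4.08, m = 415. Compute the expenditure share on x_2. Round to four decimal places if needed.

share on x_2 = 0.2423

After buying the subsistence bundle (10, 20), a share 6/7 of the remaining income goes to x_1: x_1* = 10 + 6/7·(m − 10p_1 − 20p_2)/p_1.
Discretionary income = 415 − 10·20.08 − 20·4.08 = 132.6; x_1* = 10 + 6/7·132.6/20.08 = 15.6602; x_2* = 20 + 1/7·132.6/4.08 = 24.6429.
Expenditure on x_2: 4.08·24.6429 = 100.5429; share = 0.2423.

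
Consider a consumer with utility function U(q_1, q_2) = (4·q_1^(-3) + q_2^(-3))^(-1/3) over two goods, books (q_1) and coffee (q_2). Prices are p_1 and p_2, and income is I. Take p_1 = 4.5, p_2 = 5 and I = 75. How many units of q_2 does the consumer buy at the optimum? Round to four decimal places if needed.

q_2* = 6.5026

Substitute q_2 = (q_2/q_1)·q_1 into the budget: q_1* = I/(p_1 + p_2·(q_2/q_1)).
Numerically q_2/q_1 = 0.688725, so q_1* = 75/(4.5 + 5·0.688725) = 9.4415 and q_2* = 0.688725·9.4415 = 6.5026.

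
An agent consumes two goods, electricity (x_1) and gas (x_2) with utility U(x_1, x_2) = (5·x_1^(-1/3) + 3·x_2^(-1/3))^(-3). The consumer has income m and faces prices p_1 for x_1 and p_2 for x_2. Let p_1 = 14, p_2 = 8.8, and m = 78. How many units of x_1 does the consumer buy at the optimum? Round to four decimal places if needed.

x_1* = 3.4669

Substitute x_2 = (x_2/x_1)·x_1 into the budget: x_1* = m/(p_1 + p_2·(x_2/x_1)).
Numerically x_2/x_1 = 0.965712, so x_1* = 78/(14 + 8.8·0.965712) = 3.4669.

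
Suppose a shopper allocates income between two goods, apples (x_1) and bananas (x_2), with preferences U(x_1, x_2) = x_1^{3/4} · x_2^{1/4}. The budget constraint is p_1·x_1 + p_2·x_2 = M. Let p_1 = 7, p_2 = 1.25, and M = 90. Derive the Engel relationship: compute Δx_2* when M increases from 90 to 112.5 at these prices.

Δx_2* = 4.5

The MRS is 3·x_2/x_1. Set MRS = p_1/p_2.
Rearranging, p_2·x_2 = (1/3)·p_1·x_1. Substituting into the budget gives p_1·x_1·(1 + (1/3)) = M.
Demand: x_1*(p_1,p_2,M) = 0.75·M/p_1 and x_2* = 0.25·M/p_2.
At p_1=7, p_2=1.25, M=90: x_2* = 0.25·90/1.25 = 18.
At M' = 112.5: x_2* = 22.5. Change: 22.5 − 18 = 4.5.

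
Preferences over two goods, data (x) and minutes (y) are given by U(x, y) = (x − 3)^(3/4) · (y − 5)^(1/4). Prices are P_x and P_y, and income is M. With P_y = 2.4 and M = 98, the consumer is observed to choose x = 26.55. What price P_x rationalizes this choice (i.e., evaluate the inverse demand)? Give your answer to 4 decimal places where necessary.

Let x' = x−3, y' = y−5. MRS = 3·y'/x' = P_x/P_y.
Substituting into the budget: x* = 3 + 0.75·(M − 3·P_x − 5·P_y)/P_x, and y* = 5 + 0.25·(…)/P_y.
Set x* = 26.55 in the demand function and solve for P_x: P_x = 2.5.

P_x = 2.5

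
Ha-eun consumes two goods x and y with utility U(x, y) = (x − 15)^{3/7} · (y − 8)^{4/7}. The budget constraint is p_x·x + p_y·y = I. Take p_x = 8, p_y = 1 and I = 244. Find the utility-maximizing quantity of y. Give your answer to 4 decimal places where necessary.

Discretionary income = 244 − 15·8 − 8·1 = 116; y* = 8 + 4/7·116/1 = 74.2857.

y* = 74.2857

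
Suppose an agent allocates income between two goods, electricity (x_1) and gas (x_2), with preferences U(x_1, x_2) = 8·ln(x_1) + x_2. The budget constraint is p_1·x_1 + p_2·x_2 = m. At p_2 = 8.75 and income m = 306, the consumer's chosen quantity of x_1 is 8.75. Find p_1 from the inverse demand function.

p_1 = 8

MU_x_1 = 8/x_1, MU_x_2 = 1. Tangency: 8/x_1 = p_1/p_2.
So x_1*(p_1,p_2) = 8·p_2/p_1, independent of income; and x_2* = (m − 8·p_2)/p_2.
Set x_1* = 8.75 in the demand function and solve for p_1: p_1 = 8.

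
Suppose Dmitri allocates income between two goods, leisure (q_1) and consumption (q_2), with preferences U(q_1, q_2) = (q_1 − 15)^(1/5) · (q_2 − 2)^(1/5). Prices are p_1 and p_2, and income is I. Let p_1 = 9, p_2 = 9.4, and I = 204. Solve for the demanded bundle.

MRS = (q_2−2)/(q_1−15). Tangency with p_1/p_2 gives q_2−2 = (p_1/p_2)·(q_1−15).
After buying the subsistence bundle (15, 2), a share 0.5 of the remaining income goes to q_1: q_1* = 15 + 0.5·(I − 15p_1 − 2p_2)/p_1.
Discretionary income = 204 − 15·9 − 2·9.4 = 50.2; q_1* = 15 + 0.5·50.2/9 = 17.7889; q_2* = 2 + 0.5·50.2/9.4 = 4.6702.

q_1* = 17.7889, q_2* = 4.6702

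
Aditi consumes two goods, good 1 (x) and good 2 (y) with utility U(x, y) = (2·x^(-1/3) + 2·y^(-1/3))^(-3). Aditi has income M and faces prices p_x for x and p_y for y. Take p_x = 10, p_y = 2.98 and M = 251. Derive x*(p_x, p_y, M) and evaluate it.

MRS = MU_x/MU_y = (y/x)^(4/3). Set equal to p_x/p_y.
Solve for the ratio: y/x = [p_x/p_y]^(0.75).
Substitute y = (y/x)·x into the budget: x* = M/(p_x + p_y·(y/x)).
Numerically y/x = 2.47935, so x* = 251/(10 + 2.98·2.47935) = 14.4349.

x* = 14.4349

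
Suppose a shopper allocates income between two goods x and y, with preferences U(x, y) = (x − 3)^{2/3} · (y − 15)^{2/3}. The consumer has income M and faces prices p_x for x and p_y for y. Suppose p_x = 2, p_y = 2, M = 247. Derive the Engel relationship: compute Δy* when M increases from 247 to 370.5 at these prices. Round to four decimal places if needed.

This is Cobb-Douglas in (x−3, y−15): tangency gives 2/3·p_y·(y−15) = 2/3·p_x·(x−3).
After buying the subsistence bundle (3, 15), a share 0.5 of the remaining income goes to x: x* = 3 + 0.5·(M − 3p_x − 15p_y)/p_x.
Discretionary income = 247 − 3·2 − 15·2 = 211; y* = 15 + 0.5·211/2 = 67.75.
At M' = 370.5: y* = 98.625. Change: 98.625 − 67.75 = 30.875.

Δy* = 30.875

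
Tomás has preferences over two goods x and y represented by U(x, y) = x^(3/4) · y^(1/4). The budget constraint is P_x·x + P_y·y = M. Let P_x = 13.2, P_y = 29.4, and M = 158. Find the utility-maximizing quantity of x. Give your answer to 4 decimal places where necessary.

x* = 8.9773

Tangency: MRS = 3·y/x = P_x/P_y.
So 0.75·P_y·y = 0.25·P_x·x; combined with the budget, a share 0.75 of income goes to x.
Demand: x*(P_x,P_y,M) = 0.75·M/P_x and y* = 0.25·M/P_y.
At P_x=13.2, P_y=29.4, M=158: x* = 0.75·158/13.2 = 8.9773.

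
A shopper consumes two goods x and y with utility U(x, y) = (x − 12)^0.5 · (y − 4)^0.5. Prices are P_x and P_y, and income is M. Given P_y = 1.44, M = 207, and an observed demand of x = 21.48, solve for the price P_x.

P_x = 6.5

Let x' = x−12, y' = y−4. MRS = y'/x' = P_x/P_y.
After buying the subsistence bundle (12, 4), a share 0.5 of the remaining income goes to x: x* = 12 + 0.5·(M − 12P_x − 4P_y)/P_x.
Set x* = 21.48 in the demand function and solve for P_x: P_x = 6.5.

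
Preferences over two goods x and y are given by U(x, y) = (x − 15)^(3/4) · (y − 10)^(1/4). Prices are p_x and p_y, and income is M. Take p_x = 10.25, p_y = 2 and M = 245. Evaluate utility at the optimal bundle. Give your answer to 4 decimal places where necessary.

V = 5.9603

This is Cobb-Douglas in (x−15, y−10): tangency gives 0.75·p_y·(y−10) = 0.25·p_x·(x−15).
Substituting into the budget: x* = 15 + 0.75·(M − 15·p_x − 10·p_y)/p_x, and y* = 10 + 0.25·(…)/p_y.
Discretionary income = 245 − 15·10.25 − 10·2 = 71.25; x* = 15 + 0.75·71.25/10.25 = 20.2134; y* = 10 + 0.25·71.25/2 = 18.9062.
Utility at the optimum: U(20.2134, 18.9062) = 5.9603.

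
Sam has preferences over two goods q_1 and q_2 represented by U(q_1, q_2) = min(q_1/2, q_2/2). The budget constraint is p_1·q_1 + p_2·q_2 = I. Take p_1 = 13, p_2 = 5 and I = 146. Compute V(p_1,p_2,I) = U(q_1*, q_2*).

Leontief preferences: the optimum is at the kink where q_1/2 = q_2/2, i.e. q_2 = q_1.
Budget: p_1·q_1 + p_2·q_1 = I, so (2·p_1 + 2·p_2)·q_1 = 2·I.
Demand: q_1*(p_1,p_2,I) = 2·I/(2·p_1 + 2·p_2), q_2* = 2·I/(2·p_1 + 2·p_2).
Here 2·13 + 2·5 = 36, giving q_1* = 8.1111 and q_2* = 8.1111.
Utility at the optimum: U(8.1111, 8.1111) = 4.0556.

V = 4.0556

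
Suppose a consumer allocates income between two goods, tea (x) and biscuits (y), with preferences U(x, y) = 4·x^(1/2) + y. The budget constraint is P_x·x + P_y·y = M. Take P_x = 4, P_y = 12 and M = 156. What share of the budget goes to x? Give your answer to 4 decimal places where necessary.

Thus x* = (2·P_y/P_x)² — independent of M — with the rest of income spent on y.
Plugging in: x* = (2·12/4)² = 36, y* = 1.
Expenditure on x: 4·36 = 144; share = 0.9231.

share on x = 0.9231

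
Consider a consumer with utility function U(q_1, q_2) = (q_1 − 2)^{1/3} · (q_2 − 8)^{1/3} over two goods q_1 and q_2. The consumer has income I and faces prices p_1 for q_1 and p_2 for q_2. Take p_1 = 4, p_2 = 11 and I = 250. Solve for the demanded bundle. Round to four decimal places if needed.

q_1* = 21.25, q_2* = 15

Discretionary income = 250 − 2·4 − 8·11 = 154; q_1* = 2 + 0.5·154/4 = 21.25; q_2* = 8 + 0.5·154/11 = 15.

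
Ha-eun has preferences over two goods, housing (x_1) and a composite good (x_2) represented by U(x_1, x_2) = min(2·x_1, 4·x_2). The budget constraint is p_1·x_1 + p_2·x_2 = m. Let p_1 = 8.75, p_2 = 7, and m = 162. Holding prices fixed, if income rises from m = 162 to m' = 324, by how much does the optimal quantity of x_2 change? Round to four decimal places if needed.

Δx_2* = 6.6122

With perfect complements, no substitution: consume in ratio x_1:x_2 = 4:2.
Budget: p_1·x_1 + p_2·(1/2)·x_1 = m, so (4·p_1 + 2·p_2)·x_1 = 4·m.
Demand: x_1*(p_1,p_2,m) = 4·m/(4·p_1 + 2·p_2), x_2* = 2·m/(4·p_1 + 2·p_2).
Here 4·8.75 + 2·7 = 49, giving x_2* = 6.6122.
At m' = 324: x_2* = 13.2245. Change: 13.2245 − 6.6122 = 6.6122.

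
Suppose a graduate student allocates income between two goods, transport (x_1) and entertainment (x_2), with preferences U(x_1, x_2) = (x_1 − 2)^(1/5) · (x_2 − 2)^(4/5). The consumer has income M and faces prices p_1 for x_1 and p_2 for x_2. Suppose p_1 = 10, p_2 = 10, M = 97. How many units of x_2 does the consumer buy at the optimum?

x_2* = 6.56

MRS = (1/4)·(x_2−2)/(x_1−2). Tangency with p_1/p_2 gives x_2−2 = 4·(p_1/p_2)·(x_1−2).
After buying the subsistence bundle (2, 2), a share 0.2 of the remaining income goes to x_1: x_1* = 2 + 0.2·(M − 2p_1 − 2p_2)/p_1.
Discretionary income = 97 − 2·10 − 2·10 = 57; x_2* = 2 + 0.8·57/10 = 6.56.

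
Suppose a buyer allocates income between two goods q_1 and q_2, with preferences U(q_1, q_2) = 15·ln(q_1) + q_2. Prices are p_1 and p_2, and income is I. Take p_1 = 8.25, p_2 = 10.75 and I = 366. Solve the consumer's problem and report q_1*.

q_1* = 19.5455

So q_1*(p_1,p_2) = 15·p_2/p_1, independent of income; and q_2* = (I − 15·p_2)/p_2.
At the given prices: q_1* = 15·10.75/8.25 = 19.5455.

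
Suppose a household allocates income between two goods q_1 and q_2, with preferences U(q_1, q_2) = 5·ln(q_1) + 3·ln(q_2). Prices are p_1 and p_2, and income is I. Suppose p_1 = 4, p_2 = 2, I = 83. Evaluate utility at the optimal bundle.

The MRS is (5/3)·q_2/q_1. Set MRS = p_1/p_2.
Rearranging, p_2·q_2 = (3/5)·p_1·q_1. Substituting into the budget gives p_1·q_1·(1 + (3/5)) = I.
Demand: q_1*(p_1,p_2,I) = 0.625·I/p_1 and q_2* = 0.375·I/p_2.
At p_1=4, p_2=2, I=83: q_1* = 0.625·83/4 = 12.9688, q_2* = 15.5625.
Utility at the optimum: U(12.9688, 15.5625) = 21.0473.

V = 21.0473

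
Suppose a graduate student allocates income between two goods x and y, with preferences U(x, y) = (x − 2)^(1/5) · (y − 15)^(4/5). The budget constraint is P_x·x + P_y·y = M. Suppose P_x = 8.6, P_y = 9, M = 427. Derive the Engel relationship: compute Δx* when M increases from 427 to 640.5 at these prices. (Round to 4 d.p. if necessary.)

Δx* = 4.9651

Discretionary income = 427 − 2·8.6 − 15·9 = 274.8; x* = 2 + 0.2·274.8/8.6 = 8.3907.
At M' = 640.5: x* = 13.3558. Change: 13.3558 − 8.3907 = 4.9651.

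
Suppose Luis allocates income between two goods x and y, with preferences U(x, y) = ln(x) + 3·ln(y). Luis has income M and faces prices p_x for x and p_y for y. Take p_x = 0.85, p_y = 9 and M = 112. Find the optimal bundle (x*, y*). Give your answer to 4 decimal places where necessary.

Tangency: MRS = (1/3)·y/x = p_x/p_y.
So p_y·y = 3·p_x·x; combined with the budget, a share 0.25 of income goes to x.
Demand: x*(p_x,p_y,M) = 0.25·M/p_x and y* = 0.75·M/p_y.
At p_x=0.85, p_y=9, M=112: x* = 0.25·112/0.85 = 32.9412, y* = 9.3333.

x* = 32.9412, y* = 9.3333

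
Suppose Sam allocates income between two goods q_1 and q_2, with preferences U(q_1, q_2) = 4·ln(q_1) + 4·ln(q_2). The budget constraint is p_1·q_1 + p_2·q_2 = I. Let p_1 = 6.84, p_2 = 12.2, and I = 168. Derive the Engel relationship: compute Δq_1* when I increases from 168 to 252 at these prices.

MU_q_1/MU_q_2 = (4·q_2)/(4·q_1); tangency sets this equal to p_1/p_2.
Rearranging, p_2·q_2 = p_1·q_1. Substituting into the budget gives p_1·q_1·(1 + 1) = I.
Demand: q_1*(p_1,p_2,I) = 0.5·I/p_1 and q_2* = 0.5·I/p_2.
At p_1=6.84, p_2=12.2, I=168: q_1* = 0.5·168/6.84 = 12.2807.
At I' = 252: q_1* = 18.4211. Change: 18.4211 − 12.2807 = 6.1404.

Δq_1* = 6.1404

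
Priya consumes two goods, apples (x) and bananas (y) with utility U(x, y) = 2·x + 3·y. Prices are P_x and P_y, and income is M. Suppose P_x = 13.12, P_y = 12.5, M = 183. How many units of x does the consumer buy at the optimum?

x* = 0

Perfect substitutes: compare marginal utility per dollar. 2/P_x vs 3/P_y → 0.1524 vs 0.24.
y gives more utility per dollar, so spend all income on y: y* = M/P_y, x* = 0.
Numerically: x* = 0, y* = 14.64.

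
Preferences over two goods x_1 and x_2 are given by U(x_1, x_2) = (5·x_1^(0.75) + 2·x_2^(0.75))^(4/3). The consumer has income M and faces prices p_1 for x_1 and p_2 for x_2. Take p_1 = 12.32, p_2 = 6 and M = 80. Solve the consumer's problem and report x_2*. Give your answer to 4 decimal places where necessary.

Substitute x_2 = (x_2/x_1)·x_1 into the budget: x_1* = M/(p_1 + p_2·(x_2/x_1)).
Numerically x_2/x_1 = 0.45507, so x_1* = 80/(12.32 + 6·0.45507) = 5.3155 and x_2* = 0.45507·5.3155 = 2.4189.

x_2* = 2.4189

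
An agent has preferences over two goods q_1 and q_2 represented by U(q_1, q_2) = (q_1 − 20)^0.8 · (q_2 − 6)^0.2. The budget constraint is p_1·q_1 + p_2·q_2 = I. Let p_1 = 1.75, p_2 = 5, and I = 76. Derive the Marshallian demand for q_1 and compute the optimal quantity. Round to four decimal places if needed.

After buying the subsistence bundle (20, 6), a share 0.8 of the remaining income goes to q_1: q_1* = 20 + 0.8·(I − 20p_1 − 6p_2)/p_1.
Discretionary income = 76 − 20·1.75 − 6·5 = 11; q_1* = 20 + 0.8·11/1.75 = 25.0286.

q_1* = 25.0286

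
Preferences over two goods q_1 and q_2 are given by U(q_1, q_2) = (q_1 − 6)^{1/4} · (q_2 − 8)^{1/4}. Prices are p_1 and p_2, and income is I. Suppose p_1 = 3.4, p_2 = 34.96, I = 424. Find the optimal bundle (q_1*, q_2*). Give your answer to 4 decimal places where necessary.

q_1* = 24.2235, q_2* = 9.7723

This is Cobb-Douglas in (q_1−6, q_2−8): tangency gives 0.25·p_2·(q_2−8) = 0.25·p_1·(q_1−6).
After buying the subsistence bundle (6, 8), a share 0.5 of the remaining income goes to q_1: q_1* = 6 + 0.5·(I − 6p_1 − 8p_2)/p_1.
Discretionary income = 424 − 6·3.4 − 8·34.96 = 123.92; q_1* = 6 + 0.5·123.92/3.4 = 24.2235; q_2* = 8 + 0.5·123.92/34.96 = 9.7723.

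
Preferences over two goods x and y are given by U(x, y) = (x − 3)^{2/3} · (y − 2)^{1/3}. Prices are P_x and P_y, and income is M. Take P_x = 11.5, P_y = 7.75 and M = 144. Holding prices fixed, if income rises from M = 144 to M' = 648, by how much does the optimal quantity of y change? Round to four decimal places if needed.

Δy* = 21.6774

Let x' = x−3, y' = y−2. MRS = 2·y'/x' = P_x/P_y.
After buying the subsistence bundle (3, 2), a share 2/3 of the remaining income goes to x: x* = 3 + 2/3·(M − 3P_x − 2P_y)/P_x.
Discretionary income = 144 − 3·11.5 − 2·7.75 = 94; y* = 2 + 1/3·94/7.75 = 6.043.
At M' = 648: y* = 27.7204. Change: 27.7204 − 6.043 = 21.6774.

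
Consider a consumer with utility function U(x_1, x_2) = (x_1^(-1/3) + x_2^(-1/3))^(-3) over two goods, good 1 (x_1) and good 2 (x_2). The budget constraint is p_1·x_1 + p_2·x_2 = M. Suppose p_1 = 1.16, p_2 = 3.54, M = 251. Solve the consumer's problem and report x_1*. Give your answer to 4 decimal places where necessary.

From the CES first-order condition, (x_2/x_1)^(4/3) = p_1/p_2.
Hence x_2/x_1 = (p_1/p_2)^(1/(4/3)), i.e. raised to the 0.75 power.
With the ratio pinned down, the budget gives x_1* = M/(p_1 + p_2·(x_2/x_1)) and x_2* = (x_2/x_1)·x_1*.
Numerically x_2/x_1 = 0.433103, so x_1* = 251/(1.16 + 3.54·0.433103) = 93.1982.

x_1* = 93.1982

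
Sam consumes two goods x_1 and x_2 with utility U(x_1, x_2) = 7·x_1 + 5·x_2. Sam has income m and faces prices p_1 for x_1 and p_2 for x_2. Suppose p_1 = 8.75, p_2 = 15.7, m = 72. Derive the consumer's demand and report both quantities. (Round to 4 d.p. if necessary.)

Perfect substitutes: compare marginal utility per dollar. 7/p_1 vs 5/p_2 → 0.8 vs 0.3185.
x_1 gives more utility per dollar, so spend all income on x_1: x_1* = m/p_1, x_2* = 0.
Numerically: x_1* = 8.2286, x_2* = 0.

x_1* = 8.2286, x_2* = 0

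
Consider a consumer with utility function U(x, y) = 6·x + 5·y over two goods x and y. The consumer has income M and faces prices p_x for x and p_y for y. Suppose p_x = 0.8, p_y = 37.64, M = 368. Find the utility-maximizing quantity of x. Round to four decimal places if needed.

Perfect substitutes: compare marginal utility per dollar. 6/p_x vs 5/p_y → 7.5 vs 0.1328.
x gives more utility per dollar, so spend all income on x: x* = M/p_x, y* = 0.
Numerically: x* = 460, y* = 0.

x* = 460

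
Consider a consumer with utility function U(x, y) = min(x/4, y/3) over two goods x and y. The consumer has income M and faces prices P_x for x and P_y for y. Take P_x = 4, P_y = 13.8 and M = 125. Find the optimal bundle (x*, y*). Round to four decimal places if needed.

x* = 8.7108, y* = 6.5331

With perfect complements, no substitution: consume in ratio x:y = 4:3.
Budget: P_x·x + P_y·(3/4)·x = M, so (4·P_x + 3·P_y)·x = 4·M.
Demand: x*(P_x,P_y,M) = 4·M/(4·P_x + 3·P_y), y* = 3·M/(4·P_x + 3·P_y).
Here 4·4 + 3·13.8 = 57.4, giving x* = 8.7108 and y* = 6.5331.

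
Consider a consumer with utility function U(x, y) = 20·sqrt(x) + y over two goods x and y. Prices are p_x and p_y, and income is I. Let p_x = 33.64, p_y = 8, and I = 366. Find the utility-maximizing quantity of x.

Set MRS = p_x/p_y: 10·x^(−1/2) = p_x/p_y.
Solve: √x = 10·p_y/p_x, so x*(p_x,p_y) = (10·p_y/p_x)², and y* = (I − p_x·x*)/p_y.
Plugging in: x* = (10·8/33.64)² = 5.6555.

x* = 5.6555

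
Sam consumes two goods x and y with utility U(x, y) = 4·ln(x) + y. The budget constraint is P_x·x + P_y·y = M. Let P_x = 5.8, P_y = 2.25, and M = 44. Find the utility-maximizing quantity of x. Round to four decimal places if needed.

Set MRS = P_x/P_y: (4/x)/1 = P_x/P_y.
So x*(P_x,P_y) = 4·P_y/P_x, independent of income; and y* = (M − 4·P_y)/P_y.
At the given prices: x* = 4·2.25/5.8 = 1.5517.

x* = 1.5517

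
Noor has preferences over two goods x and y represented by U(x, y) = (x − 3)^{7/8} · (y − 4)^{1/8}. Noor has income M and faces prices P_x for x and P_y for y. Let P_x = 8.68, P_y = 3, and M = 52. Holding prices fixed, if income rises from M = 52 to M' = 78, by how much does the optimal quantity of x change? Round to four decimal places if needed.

Δx* = 2.621

MRS = 7·(y−4)/(x−3). Tangency with P_x/P_y gives y−4 = (1/7)·(P_x/P_y)·(x−3).
Substituting into the budget: x* = 3 + 0.875·(M − 3·P_x − 4·P_y)/P_x, and y* = 4 + 0.125·(…)/P_y.
Discretionary income = 52 − 3·8.68 − 4·3 = 13.96; x* = 3 + 0.875·13.96/8.68 = 4.4073.
At M' = 78: x* = 7.0282. Change: 7.0282 − 4.4073 = 2.621.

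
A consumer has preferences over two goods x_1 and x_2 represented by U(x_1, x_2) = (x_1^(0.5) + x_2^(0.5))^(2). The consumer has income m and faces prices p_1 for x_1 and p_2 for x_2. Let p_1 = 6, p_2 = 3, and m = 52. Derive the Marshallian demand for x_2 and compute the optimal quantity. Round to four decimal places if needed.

x_2* = 11.5556

From the CES first-order condition, (x_2/x_1)^(0.5) = p_1/p_2.
Hence x_2/x_1 = (p_1/p_2)^(1/(0.5)), i.e. raised to the 2 power.
Substitute x_2 = (x_2/x_1)·x_1 into the budget: x_1* = m/(p_1 + p_2·(x_2/x_1)).
Numerically x_2/x_1 = 4, so x_1* = 52/(6 + 3·4) = 2.8889 and x_2* = 4·2.8889 = 11.5556.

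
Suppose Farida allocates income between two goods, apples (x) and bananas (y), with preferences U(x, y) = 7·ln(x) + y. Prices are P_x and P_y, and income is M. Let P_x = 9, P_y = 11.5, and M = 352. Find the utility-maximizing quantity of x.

x* = 8.9444

MU_x = 7/x, MU_y = 1. Tangency: 7/x = P_x/P_y.
So x*(P_x,P_y) = 7·P_y/P_x, independent of income; and y* = (M − 7·P_y)/P_y.
At the given prices: x* = 7·11.5/9 = 8.9444.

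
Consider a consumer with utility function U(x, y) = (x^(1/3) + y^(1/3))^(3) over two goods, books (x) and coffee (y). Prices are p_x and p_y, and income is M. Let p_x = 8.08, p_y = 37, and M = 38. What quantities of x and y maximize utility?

x* = 3.2052, y* = 0.3271

MRS = MU_x/MU_y = (y/x)^(2/3). Set equal to p_x/p_y.
Solve for the ratio: y/x = [p_x/p_y]^(1.5).
Substitute y = (y/x)·x into the budget: x* = M/(p_x + p_y·(y/x)).
Numerically y/x = 0.10205, so x* = 38/(8.08 + 37·0.10205) = 3.2052 and y* = 0.10205·3.2052 = 0.3271.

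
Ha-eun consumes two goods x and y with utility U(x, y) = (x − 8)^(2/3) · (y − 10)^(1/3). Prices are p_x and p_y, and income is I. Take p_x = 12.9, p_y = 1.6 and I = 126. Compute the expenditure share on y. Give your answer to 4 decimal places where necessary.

share on y = 0.145

After buying the subsistence bundle (8, 10), a share 2/3 of the remaining income goes to x: x* = 8 + 2/3·(I − 8p_x − 10p_y)/p_x.
Discretionary income = 126 − 8·12.9 − 10·1.6 = 6.8; x* = 8 + 2/3·6.8/12.9 = 8.3514; y* = 10 + 1/3·6.8/1.6 = 11.4167.
Expenditure on y: 1.6·11.4167 = 18.2667; share = 0.145.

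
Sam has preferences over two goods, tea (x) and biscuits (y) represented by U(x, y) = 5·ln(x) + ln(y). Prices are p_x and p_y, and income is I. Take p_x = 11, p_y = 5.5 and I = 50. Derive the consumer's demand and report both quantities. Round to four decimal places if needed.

Tangency: MRS = 5·y/x = p_x/p_y.
Rearranging, p_y·y = (1/5)·p_x·x. Substituting into the budget gives p_x·x·(1 + (1/5)) = I.
Demand: x*(p_x,p_y,I) = 5/6·I/p_x and y* = 1/6·I/p_y.
At p_x=11, p_y=5.5, I=50: x* = 5/6·50/11 = 3.7879, y* = 1.5152.

x* = 3.7879, y* = 1.5152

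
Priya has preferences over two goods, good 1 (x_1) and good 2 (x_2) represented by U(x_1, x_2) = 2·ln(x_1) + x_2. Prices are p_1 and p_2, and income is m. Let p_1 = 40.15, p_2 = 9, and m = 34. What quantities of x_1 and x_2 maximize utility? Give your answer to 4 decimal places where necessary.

So x_1*(p_1,p_2) = 2·p_2/p_1, independent of income; and x_2* = (m − 2·p_2)/p_2.
At the given prices: x_1* = 2·9/40.15 = 0.4483, and x_2* = 1.7778.

x_1* = 0.4483, x_2* = 1.7778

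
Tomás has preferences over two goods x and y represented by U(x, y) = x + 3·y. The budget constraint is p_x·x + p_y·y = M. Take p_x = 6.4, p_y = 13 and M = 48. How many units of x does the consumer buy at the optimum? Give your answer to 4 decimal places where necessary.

Perfect substitutes: compare marginal utility per dollar. 1/p_x vs 3/p_y → 0.1562 vs 0.2308.
y gives more utility per dollar, so spend all income on y: y* = M/p_y, x* = 0.
Numerically: x* = 0, y* = 3.6923.

x* = 0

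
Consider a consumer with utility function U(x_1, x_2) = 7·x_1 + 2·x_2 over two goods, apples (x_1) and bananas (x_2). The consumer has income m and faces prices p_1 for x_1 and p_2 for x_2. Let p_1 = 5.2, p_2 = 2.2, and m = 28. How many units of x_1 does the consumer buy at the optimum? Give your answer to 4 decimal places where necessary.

x_1* = 5.3846

Perfect substitutes: compare marginal utility per dollar. 7/p_1 vs 2/p_2 → 1.3462 vs 0.9091.
x_1 gives more utility per dollar, so spend all income on x_1: x_1* = m/p_1, x_2* = 0.
Numerically: x_1* = 5.3846, x_2* = 0.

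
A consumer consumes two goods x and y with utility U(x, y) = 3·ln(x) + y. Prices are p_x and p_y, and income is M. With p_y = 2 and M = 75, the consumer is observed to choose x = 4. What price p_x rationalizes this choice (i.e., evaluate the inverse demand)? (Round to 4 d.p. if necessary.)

p_x = 1.5

MU_x = 3/x, MU_y = 1. Tangency: 3/x = p_x/p_y.
So x*(p_x,p_y) = 3·p_y/p_x, independent of income; and y* = (M − 3·p_y)/p_y.
Set x* = 4 in the demand function and solve for p_x: p_x = 1.5.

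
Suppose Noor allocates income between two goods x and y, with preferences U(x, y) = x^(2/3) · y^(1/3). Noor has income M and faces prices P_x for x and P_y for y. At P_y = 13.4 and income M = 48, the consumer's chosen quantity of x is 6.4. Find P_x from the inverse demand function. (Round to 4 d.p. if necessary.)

P_x = 5

MU_x/MU_y = (2/3·y)/(1/3·x); tangency sets this equal to P_x/P_y.
So 2/3·P_y·y = 1/3·P_x·x; combined with the budget, a share 2/3 of income goes to x.
Demand: x*(P_x,P_y,M) = 2/3·M/P_x and y* = 1/3·M/P_y.
Set x* = 6.4 in the demand function and solve for P_x: P_x = 5.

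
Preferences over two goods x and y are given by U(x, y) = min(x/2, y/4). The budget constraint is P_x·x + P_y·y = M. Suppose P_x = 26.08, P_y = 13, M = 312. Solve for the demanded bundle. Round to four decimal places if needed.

With perfect complements, no substitution: consume in ratio x:y = 2:4.
Budget: P_x·x + P_y·2·x = M, so (2·P_x + 4·P_y)·x = 2·M.
Demand: x*(P_x,P_y,M) = 2·M/(2·P_x + 4·P_y), y* = 4·M/(2·P_x + 4·P_y).
Here 2·26.08 + 4·13 = 104.16, giving x* = 5.9908 and y* = 11.9816.

x* = 5.9908, y* = 11.9816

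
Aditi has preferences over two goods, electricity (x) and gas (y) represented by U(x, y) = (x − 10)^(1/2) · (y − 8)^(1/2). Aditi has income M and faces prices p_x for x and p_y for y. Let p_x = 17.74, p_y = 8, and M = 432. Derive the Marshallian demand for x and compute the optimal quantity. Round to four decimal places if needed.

x* = 15.372

MRS = (y−8)/(x−10). Tangency with p_x/p_y gives y−8 = (p_x/p_y)·(x−10).
After buying the subsistence bundle (10, 8), a share 0.5 of the remaining income goes to x: x* = 10 + 0.5·(M − 10p_x − 8p_y)/p_x.
Discretionary income = 432 − 10·17.74 − 8·8 = 190.6; x* = 10 + 0.5·190.6/17.74 = 15.372.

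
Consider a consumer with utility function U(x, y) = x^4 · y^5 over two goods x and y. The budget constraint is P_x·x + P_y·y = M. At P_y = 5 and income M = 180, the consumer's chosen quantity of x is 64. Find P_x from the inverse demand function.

MU_x/MU_y = (4·y)/(5·x); tangency sets this equal to P_x/P_y.
So 4·P_y·y = 5·P_x·x; combined with the budget, a share 4/9 of income goes to x.
Demand: x*(P_x,P_y,M) = 4/9·M/P_x and y* = 5/9·M/P_y.
Set x* = 64 in the demand function and solve for P_x: P_x = 1.25.

P_x = 1.25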